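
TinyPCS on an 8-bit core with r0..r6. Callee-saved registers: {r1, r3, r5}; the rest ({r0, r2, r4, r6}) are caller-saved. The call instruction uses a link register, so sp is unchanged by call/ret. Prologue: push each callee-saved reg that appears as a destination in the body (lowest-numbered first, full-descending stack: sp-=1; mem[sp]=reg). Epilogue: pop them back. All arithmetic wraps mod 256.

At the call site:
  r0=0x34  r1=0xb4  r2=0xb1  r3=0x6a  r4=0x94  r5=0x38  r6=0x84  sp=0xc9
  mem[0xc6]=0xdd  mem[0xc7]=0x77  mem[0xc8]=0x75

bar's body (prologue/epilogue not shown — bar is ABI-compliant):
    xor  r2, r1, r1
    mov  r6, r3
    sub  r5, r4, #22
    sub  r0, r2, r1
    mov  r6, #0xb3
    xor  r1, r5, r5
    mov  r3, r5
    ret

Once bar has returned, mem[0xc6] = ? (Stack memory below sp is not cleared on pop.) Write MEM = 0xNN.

MEM = 0x38

prologue: push r1 -> mem[0xc8]=0xb4, sp=0xc8
prologue: push r3 -> mem[0xc7]=0x6a, sp=0xc7
prologue: push r5 -> mem[0xc6]=0x38, sp=0xc6
body[0] xor  r2, r1, r1 -> r2=0x00
body[1] mov  r6, r3 -> r6=0x6a
body[2] sub  r5, r4, #22 -> r5=0x7e
body[3] sub  r0, r2, r1 -> r0=0x4c
body[4] mov  r6, #0xb3 -> r6=0xb3
body[5] xor  r1, r5, r5 -> r1=0x00
body[6] mov  r3, r5 -> r3=0x7e
epilogue: pop r5=0x38, sp=0xc7
epilogue: pop r3=0x6a, sp=0xc8
epilogue: pop r1=0xb4, sp=0xc9
prologue pushed ['r1', 'r3', 'r5'] at ['0xc8', '0xc7', '0xc6']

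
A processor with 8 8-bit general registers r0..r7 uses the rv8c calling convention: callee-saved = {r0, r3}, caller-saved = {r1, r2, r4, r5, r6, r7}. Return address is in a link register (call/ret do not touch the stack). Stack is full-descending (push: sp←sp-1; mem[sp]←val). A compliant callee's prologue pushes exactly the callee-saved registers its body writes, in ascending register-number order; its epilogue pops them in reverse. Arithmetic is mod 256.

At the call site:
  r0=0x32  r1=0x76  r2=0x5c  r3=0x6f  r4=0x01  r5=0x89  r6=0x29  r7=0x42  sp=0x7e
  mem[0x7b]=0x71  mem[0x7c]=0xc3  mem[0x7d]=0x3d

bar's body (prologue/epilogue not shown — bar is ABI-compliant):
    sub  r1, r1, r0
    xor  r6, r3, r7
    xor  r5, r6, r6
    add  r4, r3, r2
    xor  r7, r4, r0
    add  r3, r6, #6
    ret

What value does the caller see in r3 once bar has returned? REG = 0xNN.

prologue: push r3 → mem[0x7d]=0x6f, sp=0x7d
body[0] sub  r1, r1, r0 → r1=0x44
body[1] xor  r6, r3, r7 → r6=0x2d
body[2] xor  r5, r6, r6 → r5=0x00
body[3] add  r4, r3, r2 → r4=0xcb
body[4] xor  r7, r4, r0 → r7=0xf9
body[5] add  r3, r6, #6 → r3=0x33
epilogue: pop r3=0x6f, sp=0x7e
r3 is callee-saved → restored

REG = 0x6f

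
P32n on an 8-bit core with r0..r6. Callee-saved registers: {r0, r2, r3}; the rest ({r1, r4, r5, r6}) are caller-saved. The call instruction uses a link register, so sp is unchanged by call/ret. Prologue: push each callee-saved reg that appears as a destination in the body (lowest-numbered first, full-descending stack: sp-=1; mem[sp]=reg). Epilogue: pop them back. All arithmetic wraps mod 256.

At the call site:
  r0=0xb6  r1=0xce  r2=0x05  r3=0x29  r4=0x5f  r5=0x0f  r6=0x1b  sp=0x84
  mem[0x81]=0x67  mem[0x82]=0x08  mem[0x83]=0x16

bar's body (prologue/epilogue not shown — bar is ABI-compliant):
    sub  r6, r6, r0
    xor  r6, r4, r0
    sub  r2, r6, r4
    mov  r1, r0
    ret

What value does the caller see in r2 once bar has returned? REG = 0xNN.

prologue: push r2 → mem[0x83]=0x05, sp=0x83
body[0] sub  r6, r6, r0 → r6=0x65
body[1] xor  r6, r4, r0 → r6=0xe9
body[2] sub  r2, r6, r4 → r2=0x8a
body[3] mov  r1, r0 → r1=0xb6
epilogue: pop r2=0x05, sp=0x84
r2 is callee-saved → restored

REG = 0x05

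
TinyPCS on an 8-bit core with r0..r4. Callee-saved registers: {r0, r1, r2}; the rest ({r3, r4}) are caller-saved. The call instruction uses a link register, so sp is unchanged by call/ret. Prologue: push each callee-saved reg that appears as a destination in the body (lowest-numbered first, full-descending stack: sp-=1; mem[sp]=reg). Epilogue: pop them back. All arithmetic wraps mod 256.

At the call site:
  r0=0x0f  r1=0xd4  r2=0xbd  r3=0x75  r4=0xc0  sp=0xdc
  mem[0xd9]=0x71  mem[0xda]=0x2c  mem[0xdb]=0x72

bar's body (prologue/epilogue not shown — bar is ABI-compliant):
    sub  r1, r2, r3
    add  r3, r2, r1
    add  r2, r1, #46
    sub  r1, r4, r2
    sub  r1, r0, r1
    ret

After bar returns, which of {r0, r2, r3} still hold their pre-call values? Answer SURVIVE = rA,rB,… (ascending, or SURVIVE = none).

prologue: push r1 → mem[0xdb]=0xd4, sp=0xdb
prologue: push r2 → mem[0xda]=0xbd, sp=0xda
body[0] sub  r1, r2, r3 → r1=0x48
body[1] add  r3, r2, r1 → r3=0x05
body[2] add  r2, r1, #46 → r2=0x76
body[3] sub  r1, r4, r2 → r1=0x4a
body[4] sub  r1, r0, r1 → r1=0xc5
epilogue: pop r2=0xbd, sp=0xdb
epilogue: pop r1=0xd4, sp=0xdc
r0: callee-saved, written=False
r2: callee-saved, written=True
r3: caller-saved, written=True

SURVIVE = r0,r2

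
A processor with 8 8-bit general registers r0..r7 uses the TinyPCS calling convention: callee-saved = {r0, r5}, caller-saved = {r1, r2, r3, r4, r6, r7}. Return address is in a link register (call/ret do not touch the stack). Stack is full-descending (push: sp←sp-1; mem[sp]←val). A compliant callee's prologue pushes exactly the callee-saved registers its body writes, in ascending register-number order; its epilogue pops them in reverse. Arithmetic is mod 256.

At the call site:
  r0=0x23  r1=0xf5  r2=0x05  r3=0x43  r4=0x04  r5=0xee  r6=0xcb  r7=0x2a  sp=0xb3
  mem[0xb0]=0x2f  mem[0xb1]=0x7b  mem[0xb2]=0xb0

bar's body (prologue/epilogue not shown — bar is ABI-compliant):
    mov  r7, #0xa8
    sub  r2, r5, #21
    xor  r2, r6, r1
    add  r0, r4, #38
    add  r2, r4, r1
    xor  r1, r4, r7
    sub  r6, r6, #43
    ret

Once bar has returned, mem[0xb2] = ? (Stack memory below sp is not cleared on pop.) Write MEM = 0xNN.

prologue: push r0 → mem[0xb2]=0x23, sp=0xb2
body[0] mov  r7, #0xa8 → r7=0xa8
body[1] sub  r2, r5, #21 → r2=0xd9
body[2] xor  r2, r6, r1 → r2=0x3e
body[3] add  r0, r4, #38 → r0=0x2a
body[4] add  r2, r4, r1 → r2=0xf9
body[5] xor  r1, r4, r7 → r1=0xac
body[6] sub  r6, r6, #43 → r6=0xa0
epilogue: pop r0=0x23, sp=0xb3
prologue pushed ['r0'] at ['0xb2']

MEM = 0x23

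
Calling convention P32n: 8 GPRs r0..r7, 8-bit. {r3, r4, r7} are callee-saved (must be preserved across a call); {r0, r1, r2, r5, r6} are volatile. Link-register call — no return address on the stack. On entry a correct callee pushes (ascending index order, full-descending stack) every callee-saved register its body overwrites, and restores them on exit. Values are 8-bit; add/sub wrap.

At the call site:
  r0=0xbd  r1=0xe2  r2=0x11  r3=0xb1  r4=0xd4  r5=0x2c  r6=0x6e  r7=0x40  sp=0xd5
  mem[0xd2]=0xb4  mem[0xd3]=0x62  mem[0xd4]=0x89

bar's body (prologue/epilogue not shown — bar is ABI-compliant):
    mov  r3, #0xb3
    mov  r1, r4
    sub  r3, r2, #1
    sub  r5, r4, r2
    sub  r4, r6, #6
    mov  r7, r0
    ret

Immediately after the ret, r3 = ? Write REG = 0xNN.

REG = 0xb1

prologue: push r3 -> mem[0xd4]=0xb1, sp=0xd4
prologue: push r4 -> mem[0xd3]=0xd4, sp=0xd3
prologue: push r7 -> mem[0xd2]=0x40, sp=0xd2
body[0] mov  r3, #0xb3 -> r3=0xb3
body[1] mov  r1, r4 -> r1=0xd4
body[2] sub  r3, r2, #1 -> r3=0x10
body[3] sub  r5, r4, r2 -> r5=0xc3
body[4] sub  r4, r6, #6 -> r4=0x68
body[5] mov  r7, r0 -> r7=0xbd
epilogue: pop r7=0x40, sp=0xd3
epilogue: pop r4=0xd4, sp=0xd4
epilogue: pop r3=0xb1, sp=0xd5
r3 is callee-saved -> restored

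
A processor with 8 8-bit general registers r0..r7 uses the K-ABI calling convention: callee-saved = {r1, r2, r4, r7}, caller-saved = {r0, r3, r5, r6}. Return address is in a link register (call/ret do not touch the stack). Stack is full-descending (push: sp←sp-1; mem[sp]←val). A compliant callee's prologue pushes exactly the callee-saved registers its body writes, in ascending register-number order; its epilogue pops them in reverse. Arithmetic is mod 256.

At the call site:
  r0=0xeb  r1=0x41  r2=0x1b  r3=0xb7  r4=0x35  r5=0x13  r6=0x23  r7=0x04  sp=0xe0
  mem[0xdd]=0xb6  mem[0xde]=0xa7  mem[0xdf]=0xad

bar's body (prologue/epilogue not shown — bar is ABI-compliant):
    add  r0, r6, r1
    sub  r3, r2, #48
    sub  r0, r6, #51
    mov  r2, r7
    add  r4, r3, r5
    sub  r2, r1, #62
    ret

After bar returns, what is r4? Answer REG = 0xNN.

prologue: push r2 → mem[0xdf]=0x1b, sp=0xdf
prologue: push r4 → mem[0xde]=0x35, sp=0xde
body[0] add  r0, r6, r1 → r0=0x64
body[1] sub  r3, r2, #48 → r3=0xeb
body[2] sub  r0, r6, #51 → r0=0xf0
body[3] mov  r2, r7 → r2=0x04
body[4] add  r4, r3, r5 → r4=0xfe
body[5] sub  r2, r1, #62 → r2=0x03
epilogue: pop r4=0x35, sp=0xdf
epilogue: pop r2=0x1b, sp=0xe0
r4 is callee-saved → restored

REG = 0x35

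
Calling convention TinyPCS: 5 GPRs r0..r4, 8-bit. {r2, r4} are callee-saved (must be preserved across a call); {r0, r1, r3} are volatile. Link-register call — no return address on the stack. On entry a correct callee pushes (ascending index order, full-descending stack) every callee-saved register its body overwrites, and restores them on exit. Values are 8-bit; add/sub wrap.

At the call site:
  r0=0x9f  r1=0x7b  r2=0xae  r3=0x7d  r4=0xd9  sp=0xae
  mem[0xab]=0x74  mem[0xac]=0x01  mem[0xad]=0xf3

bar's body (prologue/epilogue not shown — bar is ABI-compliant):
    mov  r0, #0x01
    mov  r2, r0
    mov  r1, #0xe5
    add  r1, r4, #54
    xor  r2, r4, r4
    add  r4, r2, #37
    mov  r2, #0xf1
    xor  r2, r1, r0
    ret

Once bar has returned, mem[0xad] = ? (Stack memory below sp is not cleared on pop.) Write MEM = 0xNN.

prologue: push r2 → mem[0xad]=0xae, sp=0xad
prologue: push r4 → mem[0xac]=0xd9, sp=0xac
body[0] mov  r0, #0x01 → r0=0x01
body[1] mov  r2, r0 → r2=0x01
body[2] mov  r1, #0xe5 → r1=0xe5
body[3] add  r1, r4, #54 → r1=0x0f
body[4] xor  r2, r4, r4 → r2=0x00
body[5] add  r4, r2, #37 → r4=0x25
body[6] mov  r2, #0xf1 → r2=0xf1
body[7] xor  r2, r1, r0 → r2=0x0e
epilogue: pop r4=0xd9, sp=0xad
epilogue: pop r2=0xae, sp=0xae
prologue pushed ['r2', 'r4'] at ['0xad', '0xac']

MEM = 0xae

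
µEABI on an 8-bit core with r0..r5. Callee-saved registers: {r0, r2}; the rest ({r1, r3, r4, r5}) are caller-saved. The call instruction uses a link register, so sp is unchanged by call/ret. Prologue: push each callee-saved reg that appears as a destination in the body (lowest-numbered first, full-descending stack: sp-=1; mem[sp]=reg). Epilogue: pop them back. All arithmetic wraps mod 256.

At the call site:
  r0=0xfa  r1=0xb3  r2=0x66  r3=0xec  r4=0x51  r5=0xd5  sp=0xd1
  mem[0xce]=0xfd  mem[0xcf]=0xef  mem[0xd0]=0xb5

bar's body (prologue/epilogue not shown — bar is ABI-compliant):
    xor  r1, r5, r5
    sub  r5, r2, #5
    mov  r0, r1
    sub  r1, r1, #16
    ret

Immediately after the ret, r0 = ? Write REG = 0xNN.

REG = 0xfa

prologue: push r0 → mem[0xd0]=0xfa, sp=0xd0
body[0] xor  r1, r5, r5 → r1=0x00
body[1] sub  r5, r2, #5 → r5=0x61
body[2] mov  r0, r1 → r0=0x00
body[3] sub  r1, r1, #16 → r1=0xf0
epilogue: pop r0=0xfa, sp=0xd1
r0 is callee-saved → restored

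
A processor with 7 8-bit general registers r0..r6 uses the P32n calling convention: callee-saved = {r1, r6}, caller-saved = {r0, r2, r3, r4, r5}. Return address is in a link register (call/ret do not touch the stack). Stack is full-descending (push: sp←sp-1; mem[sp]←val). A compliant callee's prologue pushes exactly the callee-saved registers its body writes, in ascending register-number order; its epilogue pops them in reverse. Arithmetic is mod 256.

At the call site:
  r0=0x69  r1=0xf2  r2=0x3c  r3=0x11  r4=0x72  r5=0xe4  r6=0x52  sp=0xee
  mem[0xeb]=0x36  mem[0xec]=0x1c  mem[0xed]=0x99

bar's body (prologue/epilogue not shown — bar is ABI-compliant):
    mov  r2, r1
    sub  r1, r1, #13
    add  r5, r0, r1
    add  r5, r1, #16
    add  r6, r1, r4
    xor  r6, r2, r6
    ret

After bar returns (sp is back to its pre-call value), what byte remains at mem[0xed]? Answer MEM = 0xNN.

MEM = 0xf2

prologue: push r1 -> mem[0xed]=0xf2, sp=0xed
prologue: push r6 -> mem[0xec]=0x52, sp=0xec
body[0] mov  r2, r1 -> r2=0xf2
body[1] sub  r1, r1, #13 -> r1=0xe5
body[2] add  r5, r0, r1 -> r5=0x4e
body[3] add  r5, r1, #16 -> r5=0xf5
body[4] add  r6, r1, r4 -> r6=0x57
body[5] xor  r6, r2, r6 -> r6=0xa5
epilogue: pop r6=0x52, sp=0xed
epilogue: pop r1=0xf2, sp=0xee
prologue pushed ['r1', 'r6'] at ['0xed', '0xec']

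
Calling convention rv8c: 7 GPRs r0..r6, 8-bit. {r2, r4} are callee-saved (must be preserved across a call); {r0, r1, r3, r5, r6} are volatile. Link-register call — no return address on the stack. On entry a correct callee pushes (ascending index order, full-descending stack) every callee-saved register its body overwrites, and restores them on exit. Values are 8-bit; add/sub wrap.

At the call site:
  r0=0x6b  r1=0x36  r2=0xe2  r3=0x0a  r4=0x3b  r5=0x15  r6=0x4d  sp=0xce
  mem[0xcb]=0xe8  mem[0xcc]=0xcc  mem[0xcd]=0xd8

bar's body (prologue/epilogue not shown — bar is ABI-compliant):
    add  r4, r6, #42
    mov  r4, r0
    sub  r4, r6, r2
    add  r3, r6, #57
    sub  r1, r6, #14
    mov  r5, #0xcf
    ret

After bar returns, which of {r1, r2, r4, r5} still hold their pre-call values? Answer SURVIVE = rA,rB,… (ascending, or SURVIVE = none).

SURVIVE = r2,r4

prologue: push r4 -> mem[0xcd]=0x3b, sp=0xcd
body[0] add  r4, r6, #42 -> r4=0x77
body[1] mov  r4, r0 -> r4=0x6b
body[2] sub  r4, r6, r2 -> r4=0x6b
body[3] add  r3, r6, #57 -> r3=0x86
body[4] sub  r1, r6, #14 -> r1=0x3f
body[5] mov  r5, #0xcf -> r5=0xcf
epilogue: pop r4=0x3b, sp=0xce
r1: caller-saved, written=True
r2: callee-saved, written=False
r4: callee-saved, written=True
r5: caller-saved, written=True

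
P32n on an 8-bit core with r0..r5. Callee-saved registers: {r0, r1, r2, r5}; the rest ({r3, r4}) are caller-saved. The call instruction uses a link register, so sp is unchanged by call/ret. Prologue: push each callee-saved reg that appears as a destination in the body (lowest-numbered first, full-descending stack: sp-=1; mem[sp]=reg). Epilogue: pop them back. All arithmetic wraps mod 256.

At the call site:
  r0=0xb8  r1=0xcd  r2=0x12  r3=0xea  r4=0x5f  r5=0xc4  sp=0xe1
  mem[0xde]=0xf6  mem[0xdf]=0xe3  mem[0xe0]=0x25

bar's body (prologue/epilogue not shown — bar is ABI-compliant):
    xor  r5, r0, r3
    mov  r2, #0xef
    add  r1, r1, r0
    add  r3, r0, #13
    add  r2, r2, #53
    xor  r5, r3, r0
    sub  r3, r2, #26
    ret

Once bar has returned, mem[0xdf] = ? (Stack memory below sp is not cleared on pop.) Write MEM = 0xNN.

prologue: push r1 -> mem[0xe0]=0xcd, sp=0xe0
prologue: push r2 -> mem[0xdf]=0x12, sp=0xdf
prologue: push r5 -> mem[0xde]=0xc4, sp=0xde
body[0] xor  r5, r0, r3 -> r5=0x52
body[1] mov  r2, #0xef -> r2=0xef
body[2] add  r1, r1, r0 -> r1=0x85
body[3] add  r3, r0, #13 -> r3=0xc5
body[4] add  r2, r2, #53 -> r2=0x24
body[5] xor  r5, r3, r0 -> r5=0x7d
body[6] sub  r3, r2, #26 -> r3=0x0a
epilogue: pop r5=0xc4, sp=0xdf
epilogue: pop r2=0x12, sp=0xe0
epilogue: pop r1=0xcd, sp=0xe1
prologue pushed ['r1', 'r2', 'r5'] at ['0xe0', '0xdf', '0xde']

MEM = 0x12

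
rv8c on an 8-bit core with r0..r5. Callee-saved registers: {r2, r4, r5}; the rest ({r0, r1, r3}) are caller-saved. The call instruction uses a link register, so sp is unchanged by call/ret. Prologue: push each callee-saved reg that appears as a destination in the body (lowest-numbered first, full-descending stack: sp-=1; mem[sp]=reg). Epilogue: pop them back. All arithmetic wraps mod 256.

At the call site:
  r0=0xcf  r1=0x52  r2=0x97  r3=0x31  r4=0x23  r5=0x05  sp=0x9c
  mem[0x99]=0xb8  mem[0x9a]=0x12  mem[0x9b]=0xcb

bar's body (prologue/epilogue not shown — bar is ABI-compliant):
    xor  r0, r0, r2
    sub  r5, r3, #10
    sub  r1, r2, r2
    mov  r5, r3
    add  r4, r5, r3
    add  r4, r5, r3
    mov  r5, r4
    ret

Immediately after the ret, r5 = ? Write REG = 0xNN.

REG = 0x05

prologue: push r4 -> mem[0x9b]=0x23, sp=0x9b
prologue: push r5 -> mem[0x9a]=0x05, sp=0x9a
body[0] xor  r0, r0, r2 -> r0=0x58
body[1] sub  r5, r3, #10 -> r5=0x27
body[2] sub  r1, r2, r2 -> r1=0x00
body[3] mov  r5, r3 -> r5=0x31
body[4] add  r4, r5, r3 -> r4=0x62
body[5] add  r4, r5, r3 -> r4=0x62
body[6] mov  r5, r4 -> r5=0x62
epilogue: pop r5=0x05, sp=0x9b
epilogue: pop r4=0x23, sp=0x9c
r5 is callee-saved -> restored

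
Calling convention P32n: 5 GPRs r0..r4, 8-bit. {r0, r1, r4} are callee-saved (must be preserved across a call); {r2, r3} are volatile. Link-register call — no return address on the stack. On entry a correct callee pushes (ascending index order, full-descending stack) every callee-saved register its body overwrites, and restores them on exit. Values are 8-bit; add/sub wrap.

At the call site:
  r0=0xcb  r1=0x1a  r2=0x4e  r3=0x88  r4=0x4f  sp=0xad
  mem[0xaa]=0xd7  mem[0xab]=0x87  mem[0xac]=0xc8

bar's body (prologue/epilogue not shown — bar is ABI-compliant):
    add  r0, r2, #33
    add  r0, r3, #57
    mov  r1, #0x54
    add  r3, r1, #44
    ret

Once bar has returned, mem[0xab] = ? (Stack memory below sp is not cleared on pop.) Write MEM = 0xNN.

MEM = 0x1a

prologue: push r0 -> mem[0xac]=0xcb, sp=0xac
prologue: push r1 -> mem[0xab]=0x1a, sp=0xab
body[0] add  r0, r2, #33 -> r0=0x6f
body[1] add  r0, r3, #57 -> r0=0xc1
body[2] mov  r1, #0x54 -> r1=0x54
body[3] add  r3, r1, #44 -> r3=0x80
epilogue: pop r1=0x1a, sp=0xac
epilogue: pop r0=0xcb, sp=0xad
prologue pushed ['r0', 'r1'] at ['0xac', '0xab']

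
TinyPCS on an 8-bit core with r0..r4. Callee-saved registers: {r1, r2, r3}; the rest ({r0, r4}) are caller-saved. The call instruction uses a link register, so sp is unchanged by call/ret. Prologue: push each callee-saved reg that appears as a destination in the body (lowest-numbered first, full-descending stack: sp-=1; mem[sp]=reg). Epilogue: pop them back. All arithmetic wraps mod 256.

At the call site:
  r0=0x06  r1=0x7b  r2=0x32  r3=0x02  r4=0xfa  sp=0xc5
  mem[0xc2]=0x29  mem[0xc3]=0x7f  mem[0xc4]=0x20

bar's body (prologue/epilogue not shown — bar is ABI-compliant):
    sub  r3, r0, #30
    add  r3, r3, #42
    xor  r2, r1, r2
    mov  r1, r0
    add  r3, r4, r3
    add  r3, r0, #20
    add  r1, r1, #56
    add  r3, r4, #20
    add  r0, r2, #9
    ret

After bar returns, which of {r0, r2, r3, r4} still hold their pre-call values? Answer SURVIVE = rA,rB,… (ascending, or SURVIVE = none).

SURVIVE = r2,r3,r4

prologue: push r1 → mem[0xc4]=0x7b, sp=0xc4
prologue: push r2 → mem[0xc3]=0x32, sp=0xc3
prologue: push r3 → mem[0xc2]=0x02, sp=0xc2
body[0] sub  r3, r0, #30 → r3=0xe8
body[1] add  r3, r3, #42 → r3=0x12
body[2] xor  r2, r1, r2 → r2=0x49
body[3] mov  r1, r0 → r1=0x06
body[4] add  r3, r4, r3 → r3=0x0c
body[5] add  r3, r0, #20 → r3=0x1a
body[6] add  r1, r1, #56 → r1=0x3e
body[7] add  r3, r4, #20 → r3=0x0e
body[8] add  r0, r2, #9 → r0=0x52
epilogue: pop r3=0x02, sp=0xc3
epilogue: pop r2=0x32, sp=0xc4
epilogue: pop r1=0x7b, sp=0xc5
r0: caller-saved, written=True
r2: callee-saved, written=True
r3: callee-saved, written=True
r4: caller-saved, written=False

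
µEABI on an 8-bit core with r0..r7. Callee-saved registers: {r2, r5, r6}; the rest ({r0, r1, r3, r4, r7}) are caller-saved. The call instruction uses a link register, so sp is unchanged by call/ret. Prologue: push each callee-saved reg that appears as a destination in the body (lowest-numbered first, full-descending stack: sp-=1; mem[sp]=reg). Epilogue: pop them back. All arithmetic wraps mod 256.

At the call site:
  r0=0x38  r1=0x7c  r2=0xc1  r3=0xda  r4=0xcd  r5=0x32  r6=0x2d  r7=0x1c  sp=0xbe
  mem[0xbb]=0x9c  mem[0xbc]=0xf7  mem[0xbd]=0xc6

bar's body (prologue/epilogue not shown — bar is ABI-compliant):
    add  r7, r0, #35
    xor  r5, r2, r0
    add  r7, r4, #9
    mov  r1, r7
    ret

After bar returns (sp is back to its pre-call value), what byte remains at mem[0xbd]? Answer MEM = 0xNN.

MEM = 0x32

prologue: push r5 -> mem[0xbd]=0x32, sp=0xbd
body[0] add  r7, r0, #35 -> r7=0x5b
body[1] xor  r5, r2, r0 -> r5=0xf9
body[2] add  r7, r4, #9 -> r7=0xd6
body[3] mov  r1, r7 -> r1=0xd6
epilogue: pop r5=0x32, sp=0xbe
prologue pushed ['r5'] at ['0xbd']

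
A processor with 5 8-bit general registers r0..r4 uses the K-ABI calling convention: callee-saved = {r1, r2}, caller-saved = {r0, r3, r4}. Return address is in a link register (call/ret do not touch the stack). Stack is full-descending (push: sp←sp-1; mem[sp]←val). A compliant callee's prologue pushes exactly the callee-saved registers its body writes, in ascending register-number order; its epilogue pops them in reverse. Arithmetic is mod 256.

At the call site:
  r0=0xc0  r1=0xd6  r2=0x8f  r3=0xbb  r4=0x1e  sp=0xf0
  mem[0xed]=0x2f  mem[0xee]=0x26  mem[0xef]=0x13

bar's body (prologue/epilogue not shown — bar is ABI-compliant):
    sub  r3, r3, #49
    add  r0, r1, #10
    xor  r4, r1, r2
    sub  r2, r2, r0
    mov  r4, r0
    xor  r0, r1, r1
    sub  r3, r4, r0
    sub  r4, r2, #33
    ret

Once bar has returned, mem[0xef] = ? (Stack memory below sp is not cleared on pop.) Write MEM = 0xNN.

prologue: push r2 → mem[0xef]=0x8f, sp=0xef
body[0] sub  r3, r3, #49 → r3=0x8a
body[1] add  r0, r1, #10 → r0=0xe0
body[2] xor  r4, r1, r2 → r4=0x59
body[3] sub  r2, r2, r0 → r2=0xaf
body[4] mov  r4, r0 → r4=0xe0
body[5] xor  r0, r1, r1 → r0=0x00
body[6] sub  r3, r4, r0 → r3=0xe0
body[7] sub  r4, r2, #33 → r4=0x8e
epilogue: pop r2=0x8f, sp=0xf0
prologue pushed ['r2'] at ['0xef']

MEM = 0x8f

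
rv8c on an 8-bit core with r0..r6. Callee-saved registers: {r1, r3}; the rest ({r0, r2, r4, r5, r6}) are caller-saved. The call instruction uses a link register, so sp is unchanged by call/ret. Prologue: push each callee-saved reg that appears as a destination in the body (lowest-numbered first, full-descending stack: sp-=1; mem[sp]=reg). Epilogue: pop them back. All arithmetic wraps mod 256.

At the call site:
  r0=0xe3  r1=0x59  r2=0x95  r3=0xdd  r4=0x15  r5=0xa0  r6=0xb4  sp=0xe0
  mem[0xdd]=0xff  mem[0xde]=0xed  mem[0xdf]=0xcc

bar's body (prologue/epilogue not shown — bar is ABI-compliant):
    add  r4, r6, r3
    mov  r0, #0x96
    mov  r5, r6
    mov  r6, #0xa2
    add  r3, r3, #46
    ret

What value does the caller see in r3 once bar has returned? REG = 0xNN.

REG = 0xdd

prologue: push r3 -> mem[0xdf]=0xdd, sp=0xdf
body[0] add  r4, r6, r3 -> r4=0x91
body[1] mov  r0, #0x96 -> r0=0x96
body[2] mov  r5, r6 -> r5=0xb4
body[3] mov  r6, #0xa2 -> r6=0xa2
body[4] add  r3, r3, #46 -> r3=0x0b
epilogue: pop r3=0xdd, sp=0xe0
r3 is callee-saved -> restored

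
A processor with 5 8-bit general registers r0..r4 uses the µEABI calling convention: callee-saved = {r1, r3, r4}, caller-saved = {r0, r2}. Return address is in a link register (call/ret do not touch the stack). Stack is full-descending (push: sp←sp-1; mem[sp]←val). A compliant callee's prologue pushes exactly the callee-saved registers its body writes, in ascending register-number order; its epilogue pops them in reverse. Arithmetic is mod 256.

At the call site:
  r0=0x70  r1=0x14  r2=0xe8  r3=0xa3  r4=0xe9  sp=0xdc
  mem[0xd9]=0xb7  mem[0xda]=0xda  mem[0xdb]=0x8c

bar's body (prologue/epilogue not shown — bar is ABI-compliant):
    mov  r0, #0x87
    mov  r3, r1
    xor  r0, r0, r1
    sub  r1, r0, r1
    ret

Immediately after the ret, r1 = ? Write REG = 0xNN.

prologue: push r1 → mem[0xdb]=0x14, sp=0xdb
prologue: push r3 → mem[0xda]=0xa3, sp=0xda
body[0] mov  r0, #0x87 → r0=0x87
body[1] mov  r3, r1 → r3=0x14
body[2] xor  r0, r0, r1 → r0=0x93
body[3] sub  r1, r0, r1 → r1=0x7f
epilogue: pop r3=0xa3, sp=0xdb
epilogue: pop r1=0x14, sp=0xdc
r1 is callee-saved → restored

REG = 0x14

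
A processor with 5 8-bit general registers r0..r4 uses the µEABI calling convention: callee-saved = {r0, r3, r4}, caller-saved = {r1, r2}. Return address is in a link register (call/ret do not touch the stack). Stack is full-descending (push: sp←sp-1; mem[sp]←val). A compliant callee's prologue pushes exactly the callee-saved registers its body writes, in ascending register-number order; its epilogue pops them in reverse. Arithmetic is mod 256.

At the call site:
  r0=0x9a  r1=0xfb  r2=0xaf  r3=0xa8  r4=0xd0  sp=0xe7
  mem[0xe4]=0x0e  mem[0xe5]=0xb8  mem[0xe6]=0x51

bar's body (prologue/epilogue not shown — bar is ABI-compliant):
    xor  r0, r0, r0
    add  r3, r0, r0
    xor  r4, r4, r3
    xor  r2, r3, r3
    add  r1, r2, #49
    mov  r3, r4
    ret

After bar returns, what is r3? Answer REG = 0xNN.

prologue: push r0 → mem[0xe6]=0x9a, sp=0xe6
prologue: push r3 → mem[0xe5]=0xa8, sp=0xe5
prologue: push r4 → mem[0xe4]=0xd0, sp=0xe4
body[0] xor  r0, r0, r0 → r0=0x00
body[1] add  r3, r0, r0 → r3=0x00
body[2] xor  r4, r4, r3 → r4=0xd0
body[3] xor  r2, r3, r3 → r2=0x00
body[4] add  r1, r2, #49 → r1=0x31
body[5] mov  r3, r4 → r3=0xd0
epilogue: pop r4=0xd0, sp=0xe5
epilogue: pop r3=0xa8, sp=0xe6
epilogue: pop r0=0x9a, sp=0xe7
r3 is callee-saved → restored

REG = 0xa8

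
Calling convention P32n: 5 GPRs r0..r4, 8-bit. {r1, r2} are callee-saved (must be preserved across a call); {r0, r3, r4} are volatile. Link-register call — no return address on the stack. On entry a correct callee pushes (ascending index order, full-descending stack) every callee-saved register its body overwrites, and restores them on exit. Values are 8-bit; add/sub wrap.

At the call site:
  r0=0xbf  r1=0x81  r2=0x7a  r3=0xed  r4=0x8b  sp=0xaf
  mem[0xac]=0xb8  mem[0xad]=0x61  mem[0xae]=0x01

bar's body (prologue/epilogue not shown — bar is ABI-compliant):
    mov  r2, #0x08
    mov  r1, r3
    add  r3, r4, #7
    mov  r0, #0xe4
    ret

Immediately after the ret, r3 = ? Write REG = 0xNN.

prologue: push r1 -> mem[0xae]=0x81, sp=0xae
prologue: push r2 -> mem[0xad]=0x7a, sp=0xad
body[0] mov  r2, #0x08 -> r2=0x08
body[1] mov  r1, r3 -> r1=0xed
body[2] add  r3, r4, #7 -> r3=0x92
body[3] mov  r0, #0xe4 -> r0=0xe4
epilogue: pop r2=0x7a, sp=0xae
epilogue: pop r1=0x81, sp=0xaf
r3 is caller-saved -> body value

REG = 0x92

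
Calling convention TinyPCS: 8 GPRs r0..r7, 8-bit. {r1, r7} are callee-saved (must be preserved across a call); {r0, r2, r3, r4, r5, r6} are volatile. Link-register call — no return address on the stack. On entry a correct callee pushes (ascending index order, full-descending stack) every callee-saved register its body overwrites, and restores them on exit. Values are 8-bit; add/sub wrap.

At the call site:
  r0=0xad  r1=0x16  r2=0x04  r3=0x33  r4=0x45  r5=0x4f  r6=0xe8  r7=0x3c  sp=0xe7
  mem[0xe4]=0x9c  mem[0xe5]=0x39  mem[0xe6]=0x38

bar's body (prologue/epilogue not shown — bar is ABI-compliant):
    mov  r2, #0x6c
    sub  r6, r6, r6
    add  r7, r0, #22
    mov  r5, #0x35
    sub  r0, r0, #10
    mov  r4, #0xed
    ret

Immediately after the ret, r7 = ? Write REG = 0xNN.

prologue: push r7 → mem[0xe6]=0x3c, sp=0xe6
body[0] mov  r2, #0x6c → r2=0x6c
body[1] sub  r6, r6, r6 → r6=0x00
body[2] add  r7, r0, #22 → r7=0xc3
body[3] mov  r5, #0x35 → r5=0x35
body[4] sub  r0, r0, #10 → r0=0xa3
body[5] mov  r4, #0xed → r4=0xed
epilogue: pop r7=0x3c, sp=0xe7
r7 is callee-saved → restored

REG = 0x3c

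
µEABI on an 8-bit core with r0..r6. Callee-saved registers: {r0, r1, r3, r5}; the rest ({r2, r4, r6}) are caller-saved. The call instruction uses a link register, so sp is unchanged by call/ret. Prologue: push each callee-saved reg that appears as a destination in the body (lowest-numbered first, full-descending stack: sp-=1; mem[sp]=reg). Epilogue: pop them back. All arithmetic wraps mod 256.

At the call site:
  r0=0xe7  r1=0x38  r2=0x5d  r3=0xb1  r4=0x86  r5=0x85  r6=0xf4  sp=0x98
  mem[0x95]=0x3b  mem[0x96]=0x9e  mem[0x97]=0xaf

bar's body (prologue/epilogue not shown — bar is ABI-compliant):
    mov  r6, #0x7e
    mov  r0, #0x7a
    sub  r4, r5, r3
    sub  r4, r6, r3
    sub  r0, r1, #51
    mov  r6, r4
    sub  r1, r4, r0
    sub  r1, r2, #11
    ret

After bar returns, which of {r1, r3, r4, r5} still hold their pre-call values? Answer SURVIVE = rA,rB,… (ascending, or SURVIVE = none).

SURVIVE = r1,r3,r5

prologue: push r0 -> mem[0x97]=0xe7, sp=0x97
prologue: push r1 -> mem[0x96]=0x38, sp=0x96
body[0] mov  r6, #0x7e -> r6=0x7e
body[1] mov  r0, #0x7a -> r0=0x7a
body[2] sub  r4, r5, r3 -> r4=0xd4
body[3] sub  r4, r6, r3 -> r4=0xcd
body[4] sub  r0, r1, #51 -> r0=0x05
body[5] mov  r6, r4 -> r6=0xcd
body[6] sub  r1, r4, r0 -> r1=0xc8
body[7] sub  r1, r2, #11 -> r1=0x52
epilogue: pop r1=0x38, sp=0x97
epilogue: pop r0=0xe7, sp=0x98
r1: callee-saved, written=True
r3: callee-saved, written=False
r4: caller-saved, written=True
r5: callee-saved, written=False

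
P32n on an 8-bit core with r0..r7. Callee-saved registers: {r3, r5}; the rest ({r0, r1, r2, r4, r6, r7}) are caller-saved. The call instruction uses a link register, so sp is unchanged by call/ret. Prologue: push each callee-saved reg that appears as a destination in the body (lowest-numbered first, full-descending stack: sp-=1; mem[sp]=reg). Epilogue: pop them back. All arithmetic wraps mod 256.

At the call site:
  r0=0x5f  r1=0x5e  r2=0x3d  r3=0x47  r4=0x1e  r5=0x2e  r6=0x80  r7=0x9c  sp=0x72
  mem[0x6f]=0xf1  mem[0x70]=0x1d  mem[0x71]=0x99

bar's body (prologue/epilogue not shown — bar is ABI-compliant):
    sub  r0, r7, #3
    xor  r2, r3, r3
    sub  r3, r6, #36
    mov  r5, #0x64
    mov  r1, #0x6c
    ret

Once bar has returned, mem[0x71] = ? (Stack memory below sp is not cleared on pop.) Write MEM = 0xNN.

prologue: push r3 -> mem[0x71]=0x47, sp=0x71
prologue: push r5 -> mem[0x70]=0x2e, sp=0x70
body[0] sub  r0, r7, #3 -> r0=0x99
body[1] xor  r2, r3, r3 -> r2=0x00
body[2] sub  r3, r6, #36 -> r3=0x5c
body[3] mov  r5, #0x64 -> r5=0x64
body[4] mov  r1, #0x6c -> r1=0x6c
epilogue: pop r5=0x2e, sp=0x71
epilogue: pop r3=0x47, sp=0x72
prologue pushed ['r3', 'r5'] at ['0x71', '0x70']

MEM = 0x47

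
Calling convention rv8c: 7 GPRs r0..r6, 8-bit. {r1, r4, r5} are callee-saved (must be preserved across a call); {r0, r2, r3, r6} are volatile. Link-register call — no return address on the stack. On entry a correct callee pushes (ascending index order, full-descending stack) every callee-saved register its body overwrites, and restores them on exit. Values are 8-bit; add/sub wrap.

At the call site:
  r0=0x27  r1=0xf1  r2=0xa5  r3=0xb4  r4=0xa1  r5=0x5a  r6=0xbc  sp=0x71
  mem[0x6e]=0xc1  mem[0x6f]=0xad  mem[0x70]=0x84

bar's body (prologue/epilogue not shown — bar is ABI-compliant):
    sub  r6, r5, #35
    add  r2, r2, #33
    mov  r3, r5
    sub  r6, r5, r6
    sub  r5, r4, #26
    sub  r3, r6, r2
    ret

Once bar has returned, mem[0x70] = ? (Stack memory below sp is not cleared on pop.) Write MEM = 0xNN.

prologue: push r5 -> mem[0x70]=0x5a, sp=0x70
body[0] sub  r6, r5, #35 -> r6=0x37
body[1] add  r2, r2, #33 -> r2=0xc6
body[2] mov  r3, r5 -> r3=0x5a
body[3] sub  r6, r5, r6 -> r6=0x23
body[4] sub  r5, r4, #26 -> r5=0x87
body[5] sub  r3, r6, r2 -> r3=0x5d
epilogue: pop r5=0x5a, sp=0x71
prologue pushed ['r5'] at ['0x70']

MEM = 0x5a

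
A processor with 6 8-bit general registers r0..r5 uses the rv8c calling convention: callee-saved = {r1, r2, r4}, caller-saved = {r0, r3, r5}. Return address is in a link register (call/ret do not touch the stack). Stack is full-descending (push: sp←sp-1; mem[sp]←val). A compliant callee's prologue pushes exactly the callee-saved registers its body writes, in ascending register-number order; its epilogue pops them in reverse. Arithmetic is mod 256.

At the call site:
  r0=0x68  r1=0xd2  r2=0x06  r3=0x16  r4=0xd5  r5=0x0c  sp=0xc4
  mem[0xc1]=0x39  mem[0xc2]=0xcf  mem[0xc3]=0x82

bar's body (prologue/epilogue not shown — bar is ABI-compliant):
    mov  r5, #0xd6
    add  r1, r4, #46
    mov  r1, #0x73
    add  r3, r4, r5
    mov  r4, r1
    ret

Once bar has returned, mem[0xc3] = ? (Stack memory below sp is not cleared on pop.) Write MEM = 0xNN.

prologue: push r1 → mem[0xc3]=0xd2, sp=0xc3
prologue: push r4 → mem[0xc2]=0xd5, sp=0xc2
body[0] mov  r5, #0xd6 → r5=0xd6
body[1] add  r1, r4, #46 → r1=0x03
body[2] mov  r1, #0x73 → r1=0x73
body[3] add  r3, r4, r5 → r3=0xab
body[4] mov  r4, r1 → r4=0x73
epilogue: pop r4=0xd5, sp=0xc3
epilogue: pop r1=0xd2, sp=0xc4
prologue pushed ['r1', 'r4'] at ['0xc3', '0xc2']

MEM = 0xd2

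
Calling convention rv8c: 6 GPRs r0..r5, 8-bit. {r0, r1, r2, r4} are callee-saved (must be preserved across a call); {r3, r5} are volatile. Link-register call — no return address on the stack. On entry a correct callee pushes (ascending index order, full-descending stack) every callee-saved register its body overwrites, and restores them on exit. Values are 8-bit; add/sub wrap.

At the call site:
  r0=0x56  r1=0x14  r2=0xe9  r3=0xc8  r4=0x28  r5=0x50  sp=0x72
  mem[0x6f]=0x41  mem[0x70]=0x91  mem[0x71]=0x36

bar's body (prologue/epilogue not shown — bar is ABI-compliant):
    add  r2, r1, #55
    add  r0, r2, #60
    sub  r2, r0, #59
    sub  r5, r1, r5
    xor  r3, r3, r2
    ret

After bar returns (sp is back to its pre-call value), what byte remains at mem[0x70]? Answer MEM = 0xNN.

MEM = 0xe9

prologue: push r0 → mem[0x71]=0x56, sp=0x71
prologue: push r2 → mem[0x70]=0xe9, sp=0x70
body[0] add  r2, r1, #55 → r2=0x4b
body[1] add  r0, r2, #60 → r0=0x87
body[2] sub  r2, r0, #59 → r2=0x4c
body[3] sub  r5, r1, r5 → r5=0xc4
body[4] xor  r3, r3, r2 → r3=0x84
epilogue: pop r2=0xe9, sp=0x71
epilogue: pop r0=0x56, sp=0x72
prologue pushed ['r0', 'r2'] at ['0x71', '0x70']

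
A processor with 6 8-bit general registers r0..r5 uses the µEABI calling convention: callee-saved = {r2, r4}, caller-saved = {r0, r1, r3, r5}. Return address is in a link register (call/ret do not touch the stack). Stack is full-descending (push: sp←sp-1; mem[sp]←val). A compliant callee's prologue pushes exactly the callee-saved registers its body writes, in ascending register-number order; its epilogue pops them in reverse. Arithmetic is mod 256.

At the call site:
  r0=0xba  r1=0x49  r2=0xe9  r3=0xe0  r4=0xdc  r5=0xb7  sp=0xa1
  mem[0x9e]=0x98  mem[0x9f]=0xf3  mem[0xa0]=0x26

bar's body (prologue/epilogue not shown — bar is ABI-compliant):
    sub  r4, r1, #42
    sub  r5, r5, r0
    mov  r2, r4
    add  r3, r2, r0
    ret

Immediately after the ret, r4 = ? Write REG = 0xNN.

REG = 0xdc

prologue: push r2 → mem[0xa0]=0xe9, sp=0xa0
prologue: push r4 → mem[0x9f]=0xdc, sp=0x9f
body[0] sub  r4, r1, #42 → r4=0x1f
body[1] sub  r5, r5, r0 → r5=0xfd
body[2] mov  r2, r4 → r2=0x1f
body[3] add  r3, r2, r0 → r3=0xd9
epilogue: pop r4=0xdc, sp=0xa0
epilogue: pop r2=0xe9, sp=0xa1
r4 is callee-saved → restored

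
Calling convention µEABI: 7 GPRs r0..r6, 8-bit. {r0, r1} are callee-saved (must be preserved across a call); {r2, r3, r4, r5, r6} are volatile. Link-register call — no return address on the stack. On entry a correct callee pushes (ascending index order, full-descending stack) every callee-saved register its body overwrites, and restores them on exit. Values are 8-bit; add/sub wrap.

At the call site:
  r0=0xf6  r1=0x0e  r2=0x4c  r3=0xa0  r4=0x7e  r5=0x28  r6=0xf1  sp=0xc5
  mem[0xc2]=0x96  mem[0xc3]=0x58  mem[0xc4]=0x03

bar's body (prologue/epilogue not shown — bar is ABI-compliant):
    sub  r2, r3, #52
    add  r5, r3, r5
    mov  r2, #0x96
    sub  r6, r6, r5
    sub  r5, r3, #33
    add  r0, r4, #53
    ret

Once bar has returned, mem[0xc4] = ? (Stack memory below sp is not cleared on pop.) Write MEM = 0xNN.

MEM = 0xf6

prologue: push r0 -> mem[0xc4]=0xf6, sp=0xc4
body[0] sub  r2, r3, #52 -> r2=0x6c
body[1] add  r5, r3, r5 -> r5=0xc8
body[2] mov  r2, #0x96 -> r2=0x96
body[3] sub  r6, r6, r5 -> r6=0x29
body[4] sub  r5, r3, #33 -> r5=0x7f
body[5] add  r0, r4, #53 -> r0=0xb3
epilogue: pop r0=0xf6, sp=0xc5
prologue pushed ['r0'] at ['0xc4']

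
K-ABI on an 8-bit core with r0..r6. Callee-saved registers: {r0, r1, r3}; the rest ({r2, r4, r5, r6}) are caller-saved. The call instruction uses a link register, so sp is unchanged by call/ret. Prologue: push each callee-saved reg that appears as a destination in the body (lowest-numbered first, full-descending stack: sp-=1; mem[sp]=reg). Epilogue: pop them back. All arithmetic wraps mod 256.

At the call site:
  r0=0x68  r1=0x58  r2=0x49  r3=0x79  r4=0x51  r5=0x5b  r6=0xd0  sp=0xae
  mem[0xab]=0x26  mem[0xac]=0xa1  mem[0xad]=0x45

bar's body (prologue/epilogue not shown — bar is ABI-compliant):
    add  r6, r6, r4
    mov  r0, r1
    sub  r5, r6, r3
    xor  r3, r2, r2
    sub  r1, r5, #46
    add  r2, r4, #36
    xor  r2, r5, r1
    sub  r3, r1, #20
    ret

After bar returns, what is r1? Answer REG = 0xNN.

REG = 0x58

prologue: push r0 -> mem[0xad]=0x68, sp=0xad
prologue: push r1 -> mem[0xac]=0x58, sp=0xac
prologue: push r3 -> mem[0xab]=0x79, sp=0xab
body[0] add  r6, r6, r4 -> r6=0x21
body[1] mov  r0, r1 -> r0=0x58
body[2] sub  r5, r6, r3 -> r5=0xa8
body[3] xor  r3, r2, r2 -> r3=0x00
body[4] sub  r1, r5, #46 -> r1=0x7a
body[5] add  r2, r4, #36 -> r2=0x75
body[6] xor  r2, r5, r1 -> r2=0xd2
body[7] sub  r3, r1, #20 -> r3=0x66
epilogue: pop r3=0x79, sp=0xac
epilogue: pop r1=0x58, sp=0xad
epilogue: pop r0=0x68, sp=0xae
r1 is callee-saved -> restored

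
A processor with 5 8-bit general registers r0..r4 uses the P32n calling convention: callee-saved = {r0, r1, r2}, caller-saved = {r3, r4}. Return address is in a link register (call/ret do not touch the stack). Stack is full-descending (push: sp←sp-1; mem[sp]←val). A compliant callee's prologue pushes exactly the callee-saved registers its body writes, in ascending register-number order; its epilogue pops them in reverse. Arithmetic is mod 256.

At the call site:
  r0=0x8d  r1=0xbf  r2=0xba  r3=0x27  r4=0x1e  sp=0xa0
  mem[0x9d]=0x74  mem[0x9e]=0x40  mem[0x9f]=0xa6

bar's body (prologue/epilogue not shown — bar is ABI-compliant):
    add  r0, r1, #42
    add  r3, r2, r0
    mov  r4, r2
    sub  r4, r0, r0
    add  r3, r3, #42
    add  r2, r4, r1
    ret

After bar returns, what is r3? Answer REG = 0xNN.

prologue: push r0 -> mem[0x9f]=0x8d, sp=0x9f
prologue: push r2 -> mem[0x9e]=0xba, sp=0x9e
body[0] add  r0, r1, #42 -> r0=0xe9
body[1] add  r3, r2, r0 -> r3=0xa3
body[2] mov  r4, r2 -> r4=0xba
body[3] sub  r4, r0, r0 -> r4=0x00
body[4] add  r3, r3, #42 -> r3=0xcd
body[5] add  r2, r4, r1 -> r2=0xbf
epilogue: pop r2=0xba, sp=0x9f
epilogue: pop r0=0x8d, sp=0xa0
r3 is caller-saved -> body value

REG = 0xcd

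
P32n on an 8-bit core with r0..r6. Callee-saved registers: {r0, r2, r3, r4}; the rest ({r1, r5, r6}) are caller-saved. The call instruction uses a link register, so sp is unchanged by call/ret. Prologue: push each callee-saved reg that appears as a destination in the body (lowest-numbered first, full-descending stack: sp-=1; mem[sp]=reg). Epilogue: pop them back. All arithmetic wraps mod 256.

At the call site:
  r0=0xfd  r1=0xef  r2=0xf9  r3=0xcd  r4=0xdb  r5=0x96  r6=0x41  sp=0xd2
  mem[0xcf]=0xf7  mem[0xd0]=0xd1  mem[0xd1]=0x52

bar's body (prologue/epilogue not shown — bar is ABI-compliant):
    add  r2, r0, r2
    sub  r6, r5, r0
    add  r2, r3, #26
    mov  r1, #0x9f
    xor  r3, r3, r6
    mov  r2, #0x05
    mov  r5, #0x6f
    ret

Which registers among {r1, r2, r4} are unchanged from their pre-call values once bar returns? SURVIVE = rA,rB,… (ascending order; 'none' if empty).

prologue: push r2 → mem[0xd1]=0xf9, sp=0xd1
prologue: push r3 → mem[0xd0]=0xcd, sp=0xd0
body[0] add  r2, r0, r2 → r2=0xf6
body[1] sub  r6, r5, r0 → r6=0x99
body[2] add  r2, r3, #26 → r2=0xe7
body[3] mov  r1, #0x9f → r1=0x9f
body[4] xor  r3, r3, r6 → r3=0x54
body[5] mov  r2, #0x05 → r2=0x05
body[6] mov  r5, #0x6f → r5=0x6f
epilogue: pop r3=0xcd, sp=0xd1
epilogue: pop r2=0xf9, sp=0xd2
r1: caller-saved, written=True
r2: callee-saved, written=True
r4: callee-saved, written=False

SURVIVE = r2,r4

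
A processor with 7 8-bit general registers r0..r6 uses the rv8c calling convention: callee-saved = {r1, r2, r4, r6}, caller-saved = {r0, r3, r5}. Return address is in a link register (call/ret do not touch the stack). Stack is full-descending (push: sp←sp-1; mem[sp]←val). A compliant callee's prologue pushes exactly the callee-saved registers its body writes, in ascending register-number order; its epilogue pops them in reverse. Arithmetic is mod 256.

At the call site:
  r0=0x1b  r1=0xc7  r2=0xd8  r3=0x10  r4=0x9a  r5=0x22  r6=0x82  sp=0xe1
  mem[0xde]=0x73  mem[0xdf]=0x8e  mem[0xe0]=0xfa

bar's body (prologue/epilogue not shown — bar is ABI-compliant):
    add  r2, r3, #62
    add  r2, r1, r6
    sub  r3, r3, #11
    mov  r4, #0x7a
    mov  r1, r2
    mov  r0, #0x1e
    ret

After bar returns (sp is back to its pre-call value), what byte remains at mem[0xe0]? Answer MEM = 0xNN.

MEM = 0xc7

prologue: push r1 -> mem[0xe0]=0xc7, sp=0xe0
prologue: push r2 -> mem[0xdf]=0xd8, sp=0xdf
prologue: push r4 -> mem[0xde]=0x9a, sp=0xde
body[0] add  r2, r3, #62 -> r2=0x4e
body[1] add  r2, r1, r6 -> r2=0x49
body[2] sub  r3, r3, #11 -> r3=0x05
body[3] mov  r4, #0x7a -> r4=0x7a
body[4] mov  r1, r2 -> r1=0x49
body[5] mov  r0, #0x1e -> r0=0x1e
epilogue: pop r4=0x9a, sp=0xdf
epilogue: pop r2=0xd8, sp=0xe0
epilogue: pop r1=0xc7, sp=0xe1
prologue pushed ['r1', 'r2', 'r4'] at ['0xe0', '0xdf', '0xde']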